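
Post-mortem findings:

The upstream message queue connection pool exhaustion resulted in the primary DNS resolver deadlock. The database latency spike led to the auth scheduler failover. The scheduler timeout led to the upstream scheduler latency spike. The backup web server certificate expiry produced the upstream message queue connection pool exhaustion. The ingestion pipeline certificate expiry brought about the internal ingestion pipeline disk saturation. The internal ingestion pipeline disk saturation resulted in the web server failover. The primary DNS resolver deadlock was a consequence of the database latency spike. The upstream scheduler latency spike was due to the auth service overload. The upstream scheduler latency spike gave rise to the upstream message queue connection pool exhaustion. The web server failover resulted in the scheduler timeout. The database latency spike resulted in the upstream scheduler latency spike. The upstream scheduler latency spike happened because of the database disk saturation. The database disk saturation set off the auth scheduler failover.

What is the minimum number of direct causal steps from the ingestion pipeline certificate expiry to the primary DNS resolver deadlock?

Shortest chain: the ingestion pipeline certificate expiry → the internal ingestion pipeline disk saturation → the web server failover → the scheduler timeout → the upstream scheduler latency spike → the upstream message queue connection pool exhaustion → the primary DNS resolver deadlock.

6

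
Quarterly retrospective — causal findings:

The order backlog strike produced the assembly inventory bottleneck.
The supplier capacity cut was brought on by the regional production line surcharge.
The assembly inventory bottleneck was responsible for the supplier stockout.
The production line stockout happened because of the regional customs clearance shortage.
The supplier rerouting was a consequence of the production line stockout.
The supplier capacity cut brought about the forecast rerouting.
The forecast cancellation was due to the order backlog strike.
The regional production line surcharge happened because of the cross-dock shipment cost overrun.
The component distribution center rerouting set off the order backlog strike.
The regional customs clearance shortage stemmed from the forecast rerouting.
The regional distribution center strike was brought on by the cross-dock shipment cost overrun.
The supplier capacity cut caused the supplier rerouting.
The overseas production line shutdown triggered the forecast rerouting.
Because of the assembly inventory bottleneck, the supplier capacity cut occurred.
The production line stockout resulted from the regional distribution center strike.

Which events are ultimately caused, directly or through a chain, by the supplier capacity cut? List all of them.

Direct effects: the forecast rerouting, the supplier rerouting.
2 steps out: the regional customs clearance shortage.
3 steps out: the production line stockout.
Not reachable from it: the component distribution center rerouting, the cross-dock shipment cost overrun, the order backlog strike, the assembly inventory bottleneck, the overseas production line shutdown, the regional production line surcharge, the forecast cancellation, the regional distribution center strike, the supplier stockout.

the forecast rerouting, the production line stockout, the regional customs clearance shortage, the supplier rerouting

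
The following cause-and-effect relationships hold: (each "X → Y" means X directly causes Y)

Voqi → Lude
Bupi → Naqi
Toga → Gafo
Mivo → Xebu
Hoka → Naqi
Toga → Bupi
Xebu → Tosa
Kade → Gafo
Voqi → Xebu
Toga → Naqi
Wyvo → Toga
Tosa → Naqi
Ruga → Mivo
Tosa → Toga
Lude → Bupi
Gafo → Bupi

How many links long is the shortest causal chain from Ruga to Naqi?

4

Shortest chain: Ruga → Mivo → Xebu → Tosa → Naqi.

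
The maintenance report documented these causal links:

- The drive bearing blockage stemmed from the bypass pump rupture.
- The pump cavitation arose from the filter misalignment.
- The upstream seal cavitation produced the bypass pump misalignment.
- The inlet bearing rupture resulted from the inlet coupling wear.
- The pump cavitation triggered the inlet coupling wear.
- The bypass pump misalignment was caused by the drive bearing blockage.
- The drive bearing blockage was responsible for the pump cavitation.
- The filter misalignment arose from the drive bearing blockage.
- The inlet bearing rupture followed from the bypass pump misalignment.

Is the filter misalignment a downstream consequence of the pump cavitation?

No

The pump cavitation leads to the inlet coupling wear, the inlet bearing rupture; the filter misalignment is not among them.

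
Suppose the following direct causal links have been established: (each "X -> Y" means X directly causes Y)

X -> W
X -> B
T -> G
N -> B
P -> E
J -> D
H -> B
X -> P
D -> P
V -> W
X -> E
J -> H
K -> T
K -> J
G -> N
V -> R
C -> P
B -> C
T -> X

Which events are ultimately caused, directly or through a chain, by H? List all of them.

Direct effects: B.
2 steps out: C.
3 steps out: P.
4 steps out: E.
Not reachable from it: K, J, T, G, V, N, R, D, X, W.

B, C, E, P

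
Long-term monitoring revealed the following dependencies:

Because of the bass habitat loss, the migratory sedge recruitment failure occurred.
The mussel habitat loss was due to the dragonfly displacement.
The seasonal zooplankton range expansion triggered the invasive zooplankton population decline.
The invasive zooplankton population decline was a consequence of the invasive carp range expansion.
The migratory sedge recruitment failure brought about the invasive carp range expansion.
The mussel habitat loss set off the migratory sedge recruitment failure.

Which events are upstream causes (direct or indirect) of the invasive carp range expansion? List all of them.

Immediate cause of the invasive carp range expansion: the migratory sedge recruitment failure.
Further upstream: the dragonfly displacement, the bass habitat loss, the mussel habitat loss.

the bass habitat loss, the dragonfly displacement, the migratory sedge recruitment failure, the mussel habitat loss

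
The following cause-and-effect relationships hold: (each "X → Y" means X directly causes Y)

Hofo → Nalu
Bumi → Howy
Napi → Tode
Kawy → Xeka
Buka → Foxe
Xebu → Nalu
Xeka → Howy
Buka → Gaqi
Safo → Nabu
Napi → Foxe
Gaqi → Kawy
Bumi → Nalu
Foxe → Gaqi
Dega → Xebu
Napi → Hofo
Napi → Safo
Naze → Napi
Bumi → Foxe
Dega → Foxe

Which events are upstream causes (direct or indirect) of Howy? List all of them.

Buka, Bumi, Dega, Foxe, Gaqi, Kawy, Napi, Naze, Xeka

Immediate causes of Howy: Bumi, Xeka.
Further upstream: Naze, Dega, Napi, Buka, Foxe, Gaqi, Kawy.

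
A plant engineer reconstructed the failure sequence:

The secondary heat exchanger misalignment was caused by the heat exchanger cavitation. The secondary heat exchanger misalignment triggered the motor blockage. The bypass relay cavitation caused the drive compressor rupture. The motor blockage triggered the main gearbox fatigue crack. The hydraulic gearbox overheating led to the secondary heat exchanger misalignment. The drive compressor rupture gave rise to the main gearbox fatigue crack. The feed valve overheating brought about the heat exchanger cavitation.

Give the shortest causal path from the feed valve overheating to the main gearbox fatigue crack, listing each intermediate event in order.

the feed valve overheating → the heat exchanger cavitation
the heat exchanger cavitation → the secondary heat exchanger misalignment
the secondary heat exchanger misalignment → the motor blockage
the motor blockage → the main gearbox fatigue crack
Length: 4 steps.

the feed valve overheating → the heat exchanger cavitation → the secondary heat exchanger misalignment → the motor blockage → the main gearbox fatigue crack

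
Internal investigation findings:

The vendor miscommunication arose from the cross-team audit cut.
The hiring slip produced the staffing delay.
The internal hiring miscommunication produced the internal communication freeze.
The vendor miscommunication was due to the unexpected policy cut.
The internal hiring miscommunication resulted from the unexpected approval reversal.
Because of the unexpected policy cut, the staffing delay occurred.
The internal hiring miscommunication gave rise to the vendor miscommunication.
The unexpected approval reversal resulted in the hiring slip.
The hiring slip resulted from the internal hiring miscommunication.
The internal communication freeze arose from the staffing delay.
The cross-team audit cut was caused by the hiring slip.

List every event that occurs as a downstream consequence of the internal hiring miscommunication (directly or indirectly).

Direct effects: the hiring slip, the internal communication freeze, the vendor miscommunication.
2 steps out: the staffing delay, the cross-team audit cut.
Not reachable from it: the unexpected approval reversal, the unexpected policy cut.

the cross-team audit cut, the hiring slip, the internal communication freeze, the staffing delay, the vendor miscommunication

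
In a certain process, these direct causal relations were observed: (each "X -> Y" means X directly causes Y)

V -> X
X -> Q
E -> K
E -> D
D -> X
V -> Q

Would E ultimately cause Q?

Yes

There is a causal chain: E → D → X → Q.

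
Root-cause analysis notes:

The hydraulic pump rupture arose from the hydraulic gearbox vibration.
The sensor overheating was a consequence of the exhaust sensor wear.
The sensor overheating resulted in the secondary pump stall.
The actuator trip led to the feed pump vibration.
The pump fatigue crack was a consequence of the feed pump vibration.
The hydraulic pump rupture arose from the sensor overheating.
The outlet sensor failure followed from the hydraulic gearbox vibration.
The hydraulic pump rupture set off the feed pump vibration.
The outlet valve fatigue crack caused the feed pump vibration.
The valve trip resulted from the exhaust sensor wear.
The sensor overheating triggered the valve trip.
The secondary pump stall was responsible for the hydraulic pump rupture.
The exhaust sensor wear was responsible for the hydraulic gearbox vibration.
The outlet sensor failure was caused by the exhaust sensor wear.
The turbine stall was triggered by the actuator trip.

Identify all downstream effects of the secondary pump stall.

the feed pump vibration, the hydraulic pump rupture, the pump fatigue crack

Direct effects: the hydraulic pump rupture.
2 steps out: the feed pump vibration.
3 steps out: the pump fatigue crack.
Not reachable from it: the actuator trip, the turbine stall, the exhaust sensor wear, the outlet valve fatigue crack, the sensor overheating, the hydraulic gearbox vibration, the valve trip, the outlet sensor failure.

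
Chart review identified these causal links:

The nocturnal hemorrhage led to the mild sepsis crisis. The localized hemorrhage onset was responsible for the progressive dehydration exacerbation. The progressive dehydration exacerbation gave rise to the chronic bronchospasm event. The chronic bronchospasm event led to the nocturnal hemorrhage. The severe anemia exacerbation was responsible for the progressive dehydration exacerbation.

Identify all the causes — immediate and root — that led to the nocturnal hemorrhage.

Immediate cause of the nocturnal hemorrhage: the chronic bronchospasm event.
Further upstream: the severe anemia exacerbation, the progressive dehydration exacerbation, the localized hemorrhage onset.

the chronic bronchospasm event, the localized hemorrhage onset, the progressive dehydration exacerbation, the severe anemia exacerbation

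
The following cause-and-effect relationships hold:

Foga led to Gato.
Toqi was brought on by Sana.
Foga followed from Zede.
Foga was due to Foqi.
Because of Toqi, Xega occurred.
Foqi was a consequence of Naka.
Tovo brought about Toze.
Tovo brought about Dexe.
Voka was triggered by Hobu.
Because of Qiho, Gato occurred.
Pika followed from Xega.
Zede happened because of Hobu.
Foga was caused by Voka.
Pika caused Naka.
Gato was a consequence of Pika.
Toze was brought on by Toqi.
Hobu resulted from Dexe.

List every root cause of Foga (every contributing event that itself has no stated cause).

Sana, Tovo

Tracing upstream from Foga: Foga ← Foqi ← Naka ← Pika ← Xega ← Toqi ← Sana.
A separate upstream branch: Foga ← Zede ← Hobu ← Dexe ← Tovo.
Each of those chain origins has no stated cause.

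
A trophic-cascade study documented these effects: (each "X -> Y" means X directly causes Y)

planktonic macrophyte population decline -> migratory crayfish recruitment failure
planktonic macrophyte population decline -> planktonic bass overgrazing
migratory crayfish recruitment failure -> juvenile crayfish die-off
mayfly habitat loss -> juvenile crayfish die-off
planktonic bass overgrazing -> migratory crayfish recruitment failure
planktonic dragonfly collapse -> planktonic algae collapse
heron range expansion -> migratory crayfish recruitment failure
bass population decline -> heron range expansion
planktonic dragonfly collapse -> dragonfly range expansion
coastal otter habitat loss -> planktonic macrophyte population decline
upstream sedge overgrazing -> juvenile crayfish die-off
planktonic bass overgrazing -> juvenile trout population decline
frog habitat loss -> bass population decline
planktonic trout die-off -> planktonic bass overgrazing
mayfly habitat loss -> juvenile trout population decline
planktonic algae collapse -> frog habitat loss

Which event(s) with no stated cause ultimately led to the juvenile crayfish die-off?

Tracing upstream from the juvenile crayfish die-off: the juvenile crayfish die-off ← the migratory crayfish recruitment failure ← the heron range expansion ← the bass population decline ← the frog habitat loss ← the planktonic algae collapse ← the planktonic dragonfly collapse.
A separate upstream branch: the juvenile crayfish die-off ← the upstream sedge overgrazing.
A separate upstream branch: the juvenile crayfish die-off ← the migratory crayfish recruitment failure ← the planktonic macrophyte population decline ← the coastal otter habitat loss.
A separate upstream branch: the juvenile crayfish die-off ← the migratory crayfish recruitment failure ← the planktonic bass overgrazing ← the planktonic trout die-off.
A separate upstream branch: the juvenile crayfish die-off ← the mayfly habitat loss.
Each of those chain origins has no stated cause.

the coastal otter habitat loss, the mayfly habitat loss, the planktonic dragonfly collapse, the planktonic trout die-off, the upstream sedge overgrazing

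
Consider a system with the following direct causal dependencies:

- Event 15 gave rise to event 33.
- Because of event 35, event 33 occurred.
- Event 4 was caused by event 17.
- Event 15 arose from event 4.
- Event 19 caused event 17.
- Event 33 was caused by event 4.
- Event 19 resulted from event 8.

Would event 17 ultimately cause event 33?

There is a causal chain: event 17 → event 4 → event 33.

Yes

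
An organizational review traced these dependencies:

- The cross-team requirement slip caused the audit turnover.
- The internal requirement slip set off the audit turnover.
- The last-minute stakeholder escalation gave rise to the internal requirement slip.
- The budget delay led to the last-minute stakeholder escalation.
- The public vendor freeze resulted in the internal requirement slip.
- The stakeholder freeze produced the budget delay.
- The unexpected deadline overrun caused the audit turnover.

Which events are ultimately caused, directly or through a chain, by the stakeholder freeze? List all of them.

Direct effects: the budget delay.
2 steps out: the last-minute stakeholder escalation.
3 steps out: the internal requirement slip.
4 steps out: the audit turnover.
Not reachable from it: the unexpected deadline overrun, the public vendor freeze, the cross-team requirement slip.

the audit turnover, the budget delay, the internal requirement slip, the last-minute stakeholder escalation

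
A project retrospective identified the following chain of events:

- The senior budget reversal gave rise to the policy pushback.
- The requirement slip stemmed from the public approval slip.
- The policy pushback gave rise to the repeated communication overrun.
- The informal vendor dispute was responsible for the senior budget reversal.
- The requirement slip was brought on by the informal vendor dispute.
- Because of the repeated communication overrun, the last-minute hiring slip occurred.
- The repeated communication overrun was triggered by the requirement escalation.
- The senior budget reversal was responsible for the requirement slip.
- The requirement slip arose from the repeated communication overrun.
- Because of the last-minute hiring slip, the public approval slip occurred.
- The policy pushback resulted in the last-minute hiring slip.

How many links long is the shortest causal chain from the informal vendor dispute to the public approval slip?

Shortest chain: the informal vendor dispute → the senior budget reversal → the policy pushback → the last-minute hiring slip → the public approval slip.

4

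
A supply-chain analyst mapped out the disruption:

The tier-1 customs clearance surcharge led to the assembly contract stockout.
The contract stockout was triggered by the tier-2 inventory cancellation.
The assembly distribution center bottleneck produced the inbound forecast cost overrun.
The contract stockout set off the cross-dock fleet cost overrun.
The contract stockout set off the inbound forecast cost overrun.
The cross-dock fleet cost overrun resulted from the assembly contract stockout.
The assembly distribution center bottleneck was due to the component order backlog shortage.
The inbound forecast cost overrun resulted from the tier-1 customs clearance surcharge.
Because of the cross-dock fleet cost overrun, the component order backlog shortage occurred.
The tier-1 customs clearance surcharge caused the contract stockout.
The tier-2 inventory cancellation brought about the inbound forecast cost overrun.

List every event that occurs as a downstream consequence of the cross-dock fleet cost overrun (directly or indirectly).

the assembly distribution center bottleneck, the component order backlog shortage, the inbound forecast cost overrun

Direct effects: the component order backlog shortage.
2 steps out: the assembly distribution center bottleneck.
3 steps out: the inbound forecast cost overrun.
Not reachable from it: the tier-2 inventory cancellation, the tier-1 customs clearance surcharge, the assembly contract stockout, the contract stockout.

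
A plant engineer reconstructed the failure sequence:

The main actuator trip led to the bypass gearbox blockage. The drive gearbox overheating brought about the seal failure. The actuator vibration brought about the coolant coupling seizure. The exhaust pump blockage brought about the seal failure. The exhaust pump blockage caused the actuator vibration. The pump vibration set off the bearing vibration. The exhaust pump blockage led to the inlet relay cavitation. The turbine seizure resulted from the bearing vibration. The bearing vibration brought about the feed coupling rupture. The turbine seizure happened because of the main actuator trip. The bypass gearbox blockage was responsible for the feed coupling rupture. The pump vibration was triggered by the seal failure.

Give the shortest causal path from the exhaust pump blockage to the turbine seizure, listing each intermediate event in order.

the exhaust pump blockage → the seal failure → the pump vibration → the bearing vibration → the turbine seizure

the exhaust pump blockage → the seal failure
the seal failure → the pump vibration
the pump vibration → the bearing vibration
the bearing vibration → the turbine seizure
Length: 4 steps.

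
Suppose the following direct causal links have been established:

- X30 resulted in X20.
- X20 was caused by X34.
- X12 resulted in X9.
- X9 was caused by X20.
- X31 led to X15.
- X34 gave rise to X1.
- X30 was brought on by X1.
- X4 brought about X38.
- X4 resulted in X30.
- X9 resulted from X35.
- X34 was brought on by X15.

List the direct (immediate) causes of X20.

Upstream contributors include X4, X31, X15, X1, but only X30, X34 feed directly into X20.

X30, X34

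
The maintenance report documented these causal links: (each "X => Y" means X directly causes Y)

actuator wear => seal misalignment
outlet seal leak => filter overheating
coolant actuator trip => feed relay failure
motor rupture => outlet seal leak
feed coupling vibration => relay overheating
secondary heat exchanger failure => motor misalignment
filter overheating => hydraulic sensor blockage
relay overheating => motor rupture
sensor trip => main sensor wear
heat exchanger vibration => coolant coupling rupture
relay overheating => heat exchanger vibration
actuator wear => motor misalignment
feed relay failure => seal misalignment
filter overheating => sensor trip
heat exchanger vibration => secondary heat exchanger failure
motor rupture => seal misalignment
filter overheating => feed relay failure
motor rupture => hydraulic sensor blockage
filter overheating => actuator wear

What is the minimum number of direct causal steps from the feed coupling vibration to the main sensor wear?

6

Shortest chain: the feed coupling vibration → the relay overheating → the motor rupture → the outlet seal leak → the filter overheating → the sensor trip → the main sensor wear.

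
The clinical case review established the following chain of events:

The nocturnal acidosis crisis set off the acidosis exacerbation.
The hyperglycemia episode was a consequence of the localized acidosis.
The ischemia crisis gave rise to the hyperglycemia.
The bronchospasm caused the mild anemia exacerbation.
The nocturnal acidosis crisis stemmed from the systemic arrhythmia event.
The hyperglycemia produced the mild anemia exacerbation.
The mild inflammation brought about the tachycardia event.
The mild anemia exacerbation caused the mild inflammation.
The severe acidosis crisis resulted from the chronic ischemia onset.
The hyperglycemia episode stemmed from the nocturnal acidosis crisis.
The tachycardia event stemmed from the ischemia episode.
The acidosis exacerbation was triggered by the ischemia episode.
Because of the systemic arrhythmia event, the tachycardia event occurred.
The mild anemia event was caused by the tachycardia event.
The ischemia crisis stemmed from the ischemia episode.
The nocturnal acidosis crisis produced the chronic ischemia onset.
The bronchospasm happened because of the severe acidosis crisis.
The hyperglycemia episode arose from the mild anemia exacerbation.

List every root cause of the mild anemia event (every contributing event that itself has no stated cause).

the ischemia episode, the systemic arrhythmia event

Tracing upstream from the mild anemia event: the mild anemia event ← the tachycardia event ← the ischemia episode.
A separate upstream branch: the mild anemia event ← the tachycardia event ← the systemic arrhythmia event.
Each of those chain origins has no stated cause.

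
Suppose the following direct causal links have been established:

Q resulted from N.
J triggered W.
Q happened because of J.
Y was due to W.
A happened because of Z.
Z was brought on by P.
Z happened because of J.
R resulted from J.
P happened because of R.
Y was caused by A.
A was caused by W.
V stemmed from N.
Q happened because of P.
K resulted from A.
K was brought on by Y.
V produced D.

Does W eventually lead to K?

Yes

There is a causal chain: W → A → K.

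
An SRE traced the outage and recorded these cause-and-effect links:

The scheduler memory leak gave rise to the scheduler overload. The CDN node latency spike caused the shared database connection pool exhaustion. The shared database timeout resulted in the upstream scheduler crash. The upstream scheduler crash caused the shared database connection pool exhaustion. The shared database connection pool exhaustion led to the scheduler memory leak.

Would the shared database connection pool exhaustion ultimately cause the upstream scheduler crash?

No

The shared database connection pool exhaustion leads to the scheduler memory leak, the scheduler overload; the upstream scheduler crash is not among them.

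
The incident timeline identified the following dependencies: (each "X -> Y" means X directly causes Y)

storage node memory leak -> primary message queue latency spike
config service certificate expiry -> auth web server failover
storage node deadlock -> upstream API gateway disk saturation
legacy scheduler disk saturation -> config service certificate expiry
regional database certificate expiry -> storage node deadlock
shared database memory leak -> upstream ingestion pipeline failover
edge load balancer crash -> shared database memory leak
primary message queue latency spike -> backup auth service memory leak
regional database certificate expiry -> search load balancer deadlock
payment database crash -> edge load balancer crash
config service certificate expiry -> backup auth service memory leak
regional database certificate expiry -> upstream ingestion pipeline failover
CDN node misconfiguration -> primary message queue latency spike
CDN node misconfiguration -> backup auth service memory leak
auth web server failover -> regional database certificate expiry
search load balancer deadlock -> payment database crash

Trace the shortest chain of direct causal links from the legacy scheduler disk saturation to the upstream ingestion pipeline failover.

the legacy scheduler disk saturation → the config service certificate expiry → the auth web server failover → the regional database certificate expiry → the upstream ingestion pipeline failover

the legacy scheduler disk saturation → the config service certificate expiry
the config service certificate expiry → the auth web server failover
the auth web server failover → the regional database certificate expiry
the regional database certificate expiry → the upstream ingestion pipeline failover
Length: 4 steps.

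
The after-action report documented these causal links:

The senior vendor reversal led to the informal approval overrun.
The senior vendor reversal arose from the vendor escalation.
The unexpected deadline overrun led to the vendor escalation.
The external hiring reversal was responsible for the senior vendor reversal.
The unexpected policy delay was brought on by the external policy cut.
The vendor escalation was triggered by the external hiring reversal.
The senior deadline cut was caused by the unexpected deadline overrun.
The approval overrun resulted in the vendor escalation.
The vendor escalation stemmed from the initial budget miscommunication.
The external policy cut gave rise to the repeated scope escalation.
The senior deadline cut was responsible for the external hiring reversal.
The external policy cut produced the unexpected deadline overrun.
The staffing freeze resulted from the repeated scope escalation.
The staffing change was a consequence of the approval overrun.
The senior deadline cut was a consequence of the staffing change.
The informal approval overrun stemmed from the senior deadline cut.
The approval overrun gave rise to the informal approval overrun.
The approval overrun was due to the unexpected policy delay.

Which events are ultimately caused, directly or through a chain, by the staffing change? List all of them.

Direct effects: the senior deadline cut.
2 steps out: the external hiring reversal, the informal approval overrun.
3 steps out: the vendor escalation, the senior vendor reversal.
Not reachable from it: the external policy cut, the repeated scope escalation, the unexpected deadline overrun, the staffing freeze, the unexpected policy delay, the approval overrun, the initial budget miscommunication.

the external hiring reversal, the informal approval overrun, the senior deadline cut, the senior vendor reversal, the vendor escalation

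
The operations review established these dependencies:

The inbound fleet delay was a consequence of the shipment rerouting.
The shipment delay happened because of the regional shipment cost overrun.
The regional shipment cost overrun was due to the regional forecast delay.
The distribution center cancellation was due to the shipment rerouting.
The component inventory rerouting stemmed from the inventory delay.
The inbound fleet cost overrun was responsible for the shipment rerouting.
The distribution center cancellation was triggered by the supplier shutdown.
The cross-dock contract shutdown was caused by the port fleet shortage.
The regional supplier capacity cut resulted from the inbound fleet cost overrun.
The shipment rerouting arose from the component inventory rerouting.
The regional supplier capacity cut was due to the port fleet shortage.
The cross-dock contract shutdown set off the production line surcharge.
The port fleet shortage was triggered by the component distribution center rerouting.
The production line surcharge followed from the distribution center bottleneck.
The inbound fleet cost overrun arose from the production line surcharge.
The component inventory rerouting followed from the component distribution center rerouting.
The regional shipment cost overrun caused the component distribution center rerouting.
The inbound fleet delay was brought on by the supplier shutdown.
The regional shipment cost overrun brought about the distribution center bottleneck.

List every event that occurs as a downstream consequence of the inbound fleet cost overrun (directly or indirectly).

Direct effects: the regional supplier capacity cut, the shipment rerouting.
2 steps out: the distribution center cancellation, the inbound fleet delay.
Not reachable from it: the inventory delay, the regional forecast delay, the regional shipment cost overrun, the distribution center bottleneck, the component distribution center rerouting, the port fleet shortage, the component inventory rerouting, the shipment delay, the cross-dock contract shutdown, the production line surcharge, the supplier shutdown.

the distribution center cancellation, the inbound fleet delay, the regional supplier capacity cut, the shipment rerouting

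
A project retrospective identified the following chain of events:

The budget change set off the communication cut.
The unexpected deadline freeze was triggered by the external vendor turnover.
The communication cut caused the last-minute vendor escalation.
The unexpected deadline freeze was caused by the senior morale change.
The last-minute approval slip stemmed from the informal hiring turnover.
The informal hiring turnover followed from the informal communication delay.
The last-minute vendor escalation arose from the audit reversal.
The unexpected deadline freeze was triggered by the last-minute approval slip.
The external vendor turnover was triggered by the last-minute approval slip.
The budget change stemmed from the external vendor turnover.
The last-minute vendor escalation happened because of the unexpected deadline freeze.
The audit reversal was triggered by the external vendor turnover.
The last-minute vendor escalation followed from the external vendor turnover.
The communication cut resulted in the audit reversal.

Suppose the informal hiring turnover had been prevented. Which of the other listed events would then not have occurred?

Downstream of the informal hiring turnover: the last-minute approval slip, the external vendor turnover, the budget change, the unexpected deadline freeze, the communication cut, the audit reversal, the last-minute vendor escalation.
Of those, still caused via another path: the unexpected deadline freeze, the last-minute vendor escalation.
The remainder have no surviving cause.

the audit reversal, the budget change, the communication cut, the external vendor turnover, the last-minute approval slip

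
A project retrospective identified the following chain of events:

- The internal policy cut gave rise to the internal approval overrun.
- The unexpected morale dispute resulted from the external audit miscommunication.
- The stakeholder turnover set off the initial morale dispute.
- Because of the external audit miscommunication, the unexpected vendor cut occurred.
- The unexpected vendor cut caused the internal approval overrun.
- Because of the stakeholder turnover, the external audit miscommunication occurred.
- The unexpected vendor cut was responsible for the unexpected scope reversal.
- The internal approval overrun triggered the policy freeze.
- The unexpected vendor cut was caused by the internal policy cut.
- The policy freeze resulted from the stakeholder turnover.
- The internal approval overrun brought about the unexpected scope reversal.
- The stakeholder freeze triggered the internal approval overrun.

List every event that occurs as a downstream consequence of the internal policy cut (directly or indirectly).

Direct effects: the unexpected vendor cut, the internal approval overrun.
2 steps out: the unexpected scope reversal, the policy freeze.
Not reachable from it: the stakeholder turnover, the external audit miscommunication, the unexpected morale dispute, the stakeholder freeze, the initial morale dispute.

the internal approval overrun, the policy freeze, the unexpected scope reversal, the unexpected vendor cut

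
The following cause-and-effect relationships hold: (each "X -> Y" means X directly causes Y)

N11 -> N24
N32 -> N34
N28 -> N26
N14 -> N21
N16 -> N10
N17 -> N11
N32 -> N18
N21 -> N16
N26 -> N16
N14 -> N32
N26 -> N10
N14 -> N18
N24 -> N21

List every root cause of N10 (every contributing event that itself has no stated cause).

Tracing upstream from N10: N10 ← N16 ← N21 ← N14.
A separate upstream branch: N10 ← N16 ← N21 ← N24 ← N11 ← N17.
A separate upstream branch: N10 ← N26 ← N28.
Each of those chain origins has no stated cause.

N14, N17, N28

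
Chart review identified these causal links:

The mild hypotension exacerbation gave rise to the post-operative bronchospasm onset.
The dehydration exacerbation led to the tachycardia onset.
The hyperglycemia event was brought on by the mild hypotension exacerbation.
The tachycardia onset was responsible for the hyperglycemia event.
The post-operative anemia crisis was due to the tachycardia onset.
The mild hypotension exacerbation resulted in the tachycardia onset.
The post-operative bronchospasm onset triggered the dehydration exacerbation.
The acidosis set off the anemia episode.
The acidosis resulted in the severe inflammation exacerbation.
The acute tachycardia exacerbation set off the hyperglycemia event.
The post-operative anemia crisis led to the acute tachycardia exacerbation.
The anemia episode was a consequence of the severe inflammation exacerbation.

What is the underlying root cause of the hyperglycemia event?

Tracing upstream from the hyperglycemia event: the hyperglycemia event ← the mild hypotension exacerbation.
The mild hypotension exacerbation has no stated cause, so it is the root.

the mild hypotension exacerbation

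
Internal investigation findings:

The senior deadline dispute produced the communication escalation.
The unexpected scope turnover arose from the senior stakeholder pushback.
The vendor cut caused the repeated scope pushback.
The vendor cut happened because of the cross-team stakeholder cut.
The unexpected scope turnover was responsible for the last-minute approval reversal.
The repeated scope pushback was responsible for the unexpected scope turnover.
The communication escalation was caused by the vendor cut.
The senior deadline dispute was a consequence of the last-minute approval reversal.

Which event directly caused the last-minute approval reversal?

the unexpected scope turnover

Upstream contributors include the cross-team stakeholder cut, the vendor cut, the repeated scope pushback, the senior stakeholder pushback, but only the unexpected scope turnover feeds directly into the last-minute approval reversal.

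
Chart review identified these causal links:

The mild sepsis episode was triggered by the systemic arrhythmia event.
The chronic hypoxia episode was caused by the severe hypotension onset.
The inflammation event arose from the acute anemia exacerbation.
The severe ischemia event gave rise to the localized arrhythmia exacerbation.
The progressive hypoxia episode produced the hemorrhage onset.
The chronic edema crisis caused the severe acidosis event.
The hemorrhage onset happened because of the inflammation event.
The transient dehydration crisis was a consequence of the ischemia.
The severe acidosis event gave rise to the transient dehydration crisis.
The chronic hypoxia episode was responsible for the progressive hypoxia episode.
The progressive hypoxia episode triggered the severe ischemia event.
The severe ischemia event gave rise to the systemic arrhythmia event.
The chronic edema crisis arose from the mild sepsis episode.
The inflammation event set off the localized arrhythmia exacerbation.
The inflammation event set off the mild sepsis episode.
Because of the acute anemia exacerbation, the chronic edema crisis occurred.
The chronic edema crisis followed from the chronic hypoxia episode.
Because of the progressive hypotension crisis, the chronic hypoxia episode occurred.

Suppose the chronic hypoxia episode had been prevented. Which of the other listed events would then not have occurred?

Downstream of the chronic hypoxia episode: the progressive hypoxia episode, the severe ischemia event, the systemic arrhythmia event, the localized arrhythmia exacerbation, the mild sepsis episode, the chronic edema crisis, the hemorrhage onset, the severe acidosis event, the transient dehydration crisis.
Of those, still caused via another path: the localized arrhythmia exacerbation, the mild sepsis episode, the chronic edema crisis, the hemorrhage onset, the severe acidosis event, the transient dehydration crisis.
The remainder have no surviving cause.

the progressive hypoxia episode, the severe ischemia event, the systemic arrhythmia event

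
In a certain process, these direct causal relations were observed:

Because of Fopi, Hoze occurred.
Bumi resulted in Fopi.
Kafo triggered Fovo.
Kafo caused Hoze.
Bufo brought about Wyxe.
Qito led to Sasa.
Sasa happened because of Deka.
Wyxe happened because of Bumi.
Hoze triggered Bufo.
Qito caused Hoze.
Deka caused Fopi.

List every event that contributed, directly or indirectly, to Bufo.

Immediate cause of Bufo: Hoze.
Further upstream: Kafo, Qito, Deka, Bumi, Fopi.

Bumi, Deka, Fopi, Hoze, Kafo, Qito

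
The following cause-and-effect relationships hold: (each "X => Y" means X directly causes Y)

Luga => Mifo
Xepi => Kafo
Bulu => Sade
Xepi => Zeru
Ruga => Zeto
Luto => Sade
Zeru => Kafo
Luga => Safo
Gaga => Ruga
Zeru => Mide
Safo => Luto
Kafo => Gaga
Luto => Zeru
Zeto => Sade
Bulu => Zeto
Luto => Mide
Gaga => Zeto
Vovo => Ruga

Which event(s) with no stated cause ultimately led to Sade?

Tracing upstream from Sade: Sade ← Luto ← Safo ← Luga.
A separate upstream branch: Sade ← Bulu.
A separate upstream branch: Sade ← Zeto ← Gaga ← Kafo ← Xepi.
A separate upstream branch: Sade ← Zeto ← Ruga ← Vovo.
Each of those chain origins has no stated cause.

Bulu, Luga, Vovo, Xepi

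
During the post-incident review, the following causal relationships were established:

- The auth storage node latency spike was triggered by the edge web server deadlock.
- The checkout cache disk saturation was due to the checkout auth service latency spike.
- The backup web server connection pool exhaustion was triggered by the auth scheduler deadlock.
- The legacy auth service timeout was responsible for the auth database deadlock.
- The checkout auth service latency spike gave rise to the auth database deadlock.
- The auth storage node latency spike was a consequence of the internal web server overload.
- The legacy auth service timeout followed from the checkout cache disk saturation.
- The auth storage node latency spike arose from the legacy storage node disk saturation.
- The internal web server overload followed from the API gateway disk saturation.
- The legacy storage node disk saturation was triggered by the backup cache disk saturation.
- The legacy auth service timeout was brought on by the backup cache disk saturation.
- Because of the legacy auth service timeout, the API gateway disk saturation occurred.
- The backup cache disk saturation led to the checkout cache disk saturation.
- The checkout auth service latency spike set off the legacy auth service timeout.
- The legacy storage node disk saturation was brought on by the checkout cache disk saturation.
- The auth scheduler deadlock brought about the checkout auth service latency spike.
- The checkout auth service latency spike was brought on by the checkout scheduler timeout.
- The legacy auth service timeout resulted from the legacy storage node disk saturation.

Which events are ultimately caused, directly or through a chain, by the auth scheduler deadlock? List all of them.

Direct effects: the backup web server connection pool exhaustion, the checkout auth service latency spike.
2 steps out: the checkout cache disk saturation, the legacy auth service timeout, the auth database deadlock.
3 steps out: the legacy storage node disk saturation, the API gateway disk saturation.
4 steps out: the internal web server overload, the auth storage node latency spike.
Not reachable from it: the edge web server deadlock, the checkout scheduler timeout, the backup cache disk saturation.

the API gateway disk saturation, the auth database deadlock, the auth storage node latency spike, the backup web server connection pool exhaustion, the checkout auth service latency spike, the checkout cache disk saturation, the internal web server overload, the legacy auth service timeout, the legacy storage node disk saturation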